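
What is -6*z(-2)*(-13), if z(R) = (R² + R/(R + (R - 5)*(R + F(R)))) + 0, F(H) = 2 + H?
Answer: 299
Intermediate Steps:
z(R) = R² + R/(R + (-5 + R)*(2 + 2*R)) (z(R) = (R² + R/(R + (R - 5)*(R + (2 + R)))) + 0 = (R² + R/(R + (-5 + R)*(2 + 2*R))) + 0 = R² + R/(R + (-5 + R)*(2 + 2*R)))
-6*z(-2)*(-13) = -(-12)*(1 - 10*(-2) - 7*(-2)² + 2*(-2)³)/(-10 - 7*(-2) + 2*(-2)²)*(-13) = -(-12)*(1 + 20 - 7*4 + 2*(-8))/(-10 + 14 + 2*4)*(-13) = -(-12)*(1 + 20 - 28 - 16)/(-10 + 14 + 8)*(-13) = -(-12)*(-23)/12*(-13) = -6*23/6*(-13) = -23*(-13) = 299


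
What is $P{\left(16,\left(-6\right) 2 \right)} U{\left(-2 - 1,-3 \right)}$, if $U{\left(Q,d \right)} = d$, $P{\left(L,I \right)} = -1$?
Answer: $3$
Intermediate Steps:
$P{\left(16,\left(-6\right) 2 \right)} U{\left(-2 - 1,-3 \right)} = \left(-1\right) \left(-3\right) = 3$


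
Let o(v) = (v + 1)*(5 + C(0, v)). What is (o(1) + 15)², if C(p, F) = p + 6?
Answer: 1369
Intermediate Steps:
C(p, F) = 6 + p
o(v) = 11 + 11*v (o(v) = (v + 1)*(5 + (6 + 0)) = (1 + v)*(5 + 6) = (1 + v)*11 = 11 + 11*v)
(o(1) + 15)² = ((11 + 11*1) + 15)² = ((11 + 11) + 15)² = (22 + 15)² = 37² = 1369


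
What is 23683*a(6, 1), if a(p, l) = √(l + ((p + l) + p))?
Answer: 23683*√14 ≈ 88614.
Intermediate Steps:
a(p, l) = √(2*l + 2*p) (a(p, l) = √(l + ((l + p) + p)) = √(l + (l + 2*p)) = √(2*l + 2*p))
23683*a(6, 1) = 23683*√(2*1 + 2*6) = 23683*√(2 + 12) = 23683*√14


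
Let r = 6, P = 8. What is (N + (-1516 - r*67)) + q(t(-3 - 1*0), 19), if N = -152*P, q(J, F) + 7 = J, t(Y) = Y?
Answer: -3144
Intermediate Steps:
q(J, F) = -7 + J
N = -1216 (N = -152*8 = -1216)
(N + (-1516 - r*67)) + q(t(-3 - 1*0), 19) = (-1216 + (-1516 - 6*67)) + (-7 + (-3 - 1*0)) = (-1216 + (-1516 - 1*402)) + (-7 + (-3 + 0)) = (-1216 + (-1516 - 402)) + (-7 - 3) = (-1216 - 1918) - 10 = -3134 - 10 = -3144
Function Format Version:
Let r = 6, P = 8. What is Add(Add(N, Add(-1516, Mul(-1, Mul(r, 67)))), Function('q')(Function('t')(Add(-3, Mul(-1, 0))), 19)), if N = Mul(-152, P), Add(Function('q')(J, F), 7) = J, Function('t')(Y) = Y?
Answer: -3144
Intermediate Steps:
Function('q')(J, F) = Add(-7, J)
N = -1216 (N = Mul(-152, 8) = -1216)
Add(Add(N, Add(-1516, Mul(-1, Mul(r, 67)))), Function('q')(Function('t')(Add(-3, Mul(-1, 0))), 19)) = Add(Add(-1216, Add(-1516, Mul(-1, Mul(6, 67)))), Add(-7, Add(-3, Mul(-1, 0)))) = Add(Add(-1216, Add(-1516, Mul(-1, 402))), Add(-7, Add(-3, 0))) = Add(Add(-1216, Add(-1516, -402)), Add(-7, -3)) = Add(Add(-1216, -1918), -10) = Add(-3134, -10) = -3144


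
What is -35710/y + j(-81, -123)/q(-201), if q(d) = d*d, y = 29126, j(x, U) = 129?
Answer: -239827076/196119921 ≈ -1.2229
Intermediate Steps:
q(d) = d²
-35710/y + j(-81, -123)/q(-201) = -35710/29126 + 129/((-201)²) = -35710*1/29126 + 129/40401 = -17855/14563 + 129*(1/40401) = -17855/14563 + 43/13467 = -239827076/196119921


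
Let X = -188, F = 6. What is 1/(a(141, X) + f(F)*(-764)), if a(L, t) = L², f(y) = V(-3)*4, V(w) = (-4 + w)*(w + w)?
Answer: -1/108471 ≈ -9.2191e-6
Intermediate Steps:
V(w) = 2*w*(-4 + w) (V(w) = (-4 + w)*(2*w) = 2*w*(-4 + w))
f(y) = 168 (f(y) = (2*(-3)*(-4 - 3))*4 = (2*(-3)*(-7))*4 = 42*4 = 168)
1/(a(141, X) + f(F)*(-764)) = 1/(141² + 168*(-764)) = 1/(19881 - 128352) = 1/(-108471) = -1/108471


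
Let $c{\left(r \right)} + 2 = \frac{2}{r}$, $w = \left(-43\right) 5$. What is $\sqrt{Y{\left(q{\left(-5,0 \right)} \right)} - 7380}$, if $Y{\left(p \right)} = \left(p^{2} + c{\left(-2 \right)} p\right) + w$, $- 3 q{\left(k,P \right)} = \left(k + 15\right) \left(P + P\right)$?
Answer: $7 i \sqrt{155} \approx 87.149 i$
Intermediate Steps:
$w = -215$
$q{\left(k,P \right)} = - \frac{2 P \left(15 + k\right)}{3}$ ($q{\left(k,P \right)} = - \frac{\left(k + 15\right) \left(P + P\right)}{3} = - \frac{\left(15 + k\right) 2 P}{3} = - \frac{2 P \left(15 + k\right)}{3}$)
$c{\left(r \right)} = -2 + \frac{2}{r}$
$Y{\left(p \right)} = -215 + p^{2} - 3 p$ ($Y{\left(p \right)} = \left(p^{2} + \left(-2 + \frac{2}{-2}\right) p\right) - 215 = \left(p^{2} + \left(-2 + 2 \left(- \frac{1}{2}\right)\right) p\right) - 215 = \left(p^{2} + \left(-2 - 1\right) p\right) - 215 = \left(p^{2} - 3 p\right) - 215 = -215 + p^{2} - 3 p$)
$\sqrt{Y{\left(q{\left(-5,0 \right)} \right)} - 7380} = \sqrt{\left(-215 + \left(\left(- \frac{2}{3}\right) 0 \left(15 - 5\right)\right)^{2} - 3 \left(\left(- \frac{2}{3}\right) 0 \left(15 - 5\right)\right)\right) - 7380} = \sqrt{\left(-215 + \left(\left(- \frac{2}{3}\right) 0 \cdot 10\right)^{2} - 3 \left(\left(- \frac{2}{3}\right) 0 \cdot 10\right)\right) - 7380} = \sqrt{\left(-215 + 0^{2} - 0\right) - 7380} = \sqrt{\left(-215 + 0 + 0\right) - 7380} = \sqrt{-215 - 7380} = \sqrt{-7595} = 7 i \sqrt{155}$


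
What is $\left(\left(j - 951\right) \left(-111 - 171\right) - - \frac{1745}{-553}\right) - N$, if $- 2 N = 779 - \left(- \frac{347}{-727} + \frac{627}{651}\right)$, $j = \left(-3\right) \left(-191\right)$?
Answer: $\frac{2666615621883}{24925922} \approx 1.0698 \cdot 10^{5}$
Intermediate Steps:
$j = 573$
$N = - \frac{122667019}{315518}$ ($N = - \frac{779 - \left(- \frac{347}{-727} + \frac{627}{651}\right)}{2} = - \frac{779 - \left(\left(-347\right) \left(- \frac{1}{727}\right) + 627 \cdot \frac{1}{651}\right)}{2} = - \frac{779 - \left(\frac{347}{727} + \frac{209}{217}\right)}{2} = - \frac{779 - \frac{227242}{157759}}{2} = \left(- \frac{1}{2}\right) \frac{122667019}{157759} = - \frac{122667019}{315518} \approx -388.78$)
$\left(\left(j - 951\right) \left(-111 - 171\right) - - \frac{1745}{-553}\right) - N = \left(\left(573 - 951\right) \left(-111 - 171\right) - - \frac{1745}{-553}\right) - - \frac{122667019}{315518} = \left(\left(-378\right) \left(-282\right) - \left(-1745\right) \left(- \frac{1}{553}\right)\right) + \frac{122667019}{315518} = \left(106596 - \frac{1745}{553}\right) + \frac{122667019}{315518} = \frac{58945843}{553} + \frac{122667019}{315518} = \frac{2666615621883}{24925922}$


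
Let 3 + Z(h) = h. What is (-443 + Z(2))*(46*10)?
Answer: -204240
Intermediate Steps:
Z(h) = -3 + h
(-443 + Z(2))*(46*10) = (-443 + (-3 + 2))*(46*10) = (-443 - 1)*460 = -444*460 = -204240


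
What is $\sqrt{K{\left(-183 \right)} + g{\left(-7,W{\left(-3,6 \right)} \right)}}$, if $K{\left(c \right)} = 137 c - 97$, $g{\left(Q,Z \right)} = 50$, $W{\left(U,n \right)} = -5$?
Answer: $i \sqrt{25118} \approx 158.49 i$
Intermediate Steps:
$K{\left(c \right)} = -97 + 137 c$
$\sqrt{K{\left(-183 \right)} + g{\left(-7,W{\left(-3,6 \right)} \right)}} = \sqrt{\left(-97 + 137 \left(-183\right)\right) + 50} = \sqrt{\left(-97 - 25071\right) + 50} = \sqrt{-25168 + 50} = \sqrt{-25118} = i \sqrt{25118}$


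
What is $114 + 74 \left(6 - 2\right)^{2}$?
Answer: $1298$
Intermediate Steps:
$114 + 74 \left(6 - 2\right)^{2} = 114 + 74 \cdot 4^{2} = 114 + 74 \cdot 16 = 114 + 1184 = 1298$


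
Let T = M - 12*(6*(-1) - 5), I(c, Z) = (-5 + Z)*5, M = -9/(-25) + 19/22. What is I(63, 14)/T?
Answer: 24750/73273 ≈ 0.33778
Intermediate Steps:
M = 673/550 (M = -9*(-1/25) + 19*(1/22) = 9/25 + 19/22 = 673/550 ≈ 1.2236)
I(c, Z) = -25 + 5*Z
T = 73273/550 (T = 673/550 - 12*(6*(-1) - 5) = 673/550 - 12*(-6 - 5) = 673/550 - 12*(-11) = 673/550 + 132 = 73273/550 ≈ 133.22)
I(63, 14)/T = (-25 + 5*14)/(73273/550) = (-25 + 70)*(550/73273) = 45*(550/73273) = 24750/73273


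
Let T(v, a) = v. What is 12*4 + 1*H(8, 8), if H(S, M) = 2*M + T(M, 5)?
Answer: 72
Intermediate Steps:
H(S, M) = 3*M (H(S, M) = 2*M + M = 3*M)
12*4 + 1*H(8, 8) = 12*4 + 1*(3*8) = 48 + 1*24 = 48 + 24 = 72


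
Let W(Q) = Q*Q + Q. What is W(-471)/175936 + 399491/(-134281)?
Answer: -20279531803/11812431008 ≈ -1.7168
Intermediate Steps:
W(Q) = Q + Q² (W(Q) = Q² + Q = Q + Q²)
W(-471)/175936 + 399491/(-134281) = -471*(1 - 471)/175936 + 399491/(-134281) = -471*(-470)*(1/175936) + 399491*(-1/134281) = 221370*(1/175936) - 399491/134281 = 110685/87968 - 399491/134281 = -20279531803/11812431008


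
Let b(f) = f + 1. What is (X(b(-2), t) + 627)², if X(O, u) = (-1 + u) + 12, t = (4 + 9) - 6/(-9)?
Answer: 3822025/9 ≈ 4.2467e+5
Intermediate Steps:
b(f) = 1 + f
t = 41/3 (t = 13 - 6*(-⅑) = 13 + ⅔ = 41/3 ≈ 13.667)
X(O, u) = 11 + u
(X(b(-2), t) + 627)² = ((11 + 41/3) + 627)² = (74/3 + 627)² = (1955/3)² = 3822025/9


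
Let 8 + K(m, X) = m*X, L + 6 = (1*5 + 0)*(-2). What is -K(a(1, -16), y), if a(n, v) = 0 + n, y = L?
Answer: 24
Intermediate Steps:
L = -16 (L = -6 + (1*5 + 0)*(-2) = -6 + (5 + 0)*(-2) = -6 + 5*(-2) = -6 - 10 = -16)
y = -16
a(n, v) = n
K(m, X) = -8 + X*m (K(m, X) = -8 + m*X = -8 + X*m)
-K(a(1, -16), y) = -(-8 - 16*1) = -(-8 - 16) = -1*(-24) = 24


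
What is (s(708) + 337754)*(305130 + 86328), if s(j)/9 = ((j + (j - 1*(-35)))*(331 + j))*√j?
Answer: 132216505332 + 10622839945716*√177 ≈ 1.4146e+14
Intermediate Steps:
s(j) = 9*√j*(35 + 2*j)*(331 + j) (s(j) = 9*(((j + (j - 1*(-35)))*(331 + j))*√j) = 9*(((j + (j + 35))*(331 + j))*√j) = 9*(((j + (35 + j))*(331 + j))*√j) = 9*(((35 + 2*j)*(331 + j))*√j) = 9*(√j*(35 + 2*j)*(331 + j)) = 9*√j*(35 + 2*j)*(331 + j))
(s(708) + 337754)*(305130 + 86328) = (√708*(104265 + 18*708² + 6273*708) + 337754)*(305130 + 86328) = ((2*√177)*(104265 + 18*501264 + 4441284) + 337754)*391458 = ((2*√177)*(104265 + 9022752 + 4441284) + 337754)*391458 = ((2*√177)*13568301 + 337754)*391458 = (27136602*√177 + 337754)*391458 = (337754 + 27136602*√177)*391458 = 132216505332 + 10622839945716*√177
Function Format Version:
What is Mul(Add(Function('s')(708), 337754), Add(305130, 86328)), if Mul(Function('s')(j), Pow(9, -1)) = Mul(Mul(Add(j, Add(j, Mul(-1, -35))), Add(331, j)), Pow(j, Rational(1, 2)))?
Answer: Add(132216505332, Mul(10622839945716, Pow(177, Rational(1, 2)))) ≈ 1.4146e+14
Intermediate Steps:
Function('s')(j) = Mul(9, Pow(j, Rational(1, 2)), Add(35, Mul(2, j)), Add(331, j)) (Function('s')(j) = Mul(9, Mul(Mul(Add(j, Add(j, Mul(-1, -35))), Add(331, j)), Pow(j, Rational(1, 2)))) = Mul(9, Mul(Mul(Add(j, Add(j, 35)), Add(331, j)), Pow(j, Rational(1, 2)))) = Mul(9, Mul(Mul(Add(j, Add(35, j)), Add(331, j)), Pow(j, Rational(1, 2)))) = Mul(9, Mul(Mul(Add(35, Mul(2, j)), Add(331, j)), Pow(j, Rational(1, 2)))) = Mul(9, Mul(Pow(j, Rational(1, 2)), Add(35, Mul(2, j)), Add(331, j))) = Mul(9, Pow(j, Rational(1, 2)), Add(35, Mul(2, j)), Add(331, j)))
Mul(Add(Function('s')(708), 337754), Add(305130, 86328)) = Mul(Add(Mul(Pow(708, Rational(1, 2)), Add(104265, Mul(18, Pow(708, 2)), Mul(6273, 708))), 337754), Add(305130, 86328)) = Mul(Add(Mul(Mul(2, Pow(177, Rational(1, 2))), Add(104265, Mul(18, 501264), 4441284)), 337754), 391458) = Mul(Add(Mul(Mul(2, Pow(177, Rational(1, 2))), Add(104265, 9022752, 4441284)), 337754), 391458) = Mul(Add(Mul(Mul(2, Pow(177, Rational(1, 2))), 13568301), 337754), 391458) = Mul(Add(Mul(27136602, Pow(177, Rational(1, 2))), 337754), 391458) = Mul(Add(337754, Mul(27136602, Pow(177, Rational(1, 2)))), 391458) = Add(132216505332, Mul(10622839945716, Pow(177, Rational(1, 2))))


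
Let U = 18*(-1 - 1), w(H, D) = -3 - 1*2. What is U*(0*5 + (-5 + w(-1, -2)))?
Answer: 360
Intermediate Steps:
w(H, D) = -5 (w(H, D) = -3 - 2 = -5)
U = -36 (U = 18*(-2) = -36)
U*(0*5 + (-5 + w(-1, -2))) = -36*(0*5 + (-5 - 5)) = -36*(0 - 10) = -36*(-10) = 360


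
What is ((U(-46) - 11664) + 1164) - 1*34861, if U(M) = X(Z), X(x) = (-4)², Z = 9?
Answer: -45345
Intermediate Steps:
X(x) = 16
U(M) = 16
((U(-46) - 11664) + 1164) - 1*34861 = ((16 - 11664) + 1164) - 1*34861 = (-11648 + 1164) - 34861 = -10484 - 34861 = -45345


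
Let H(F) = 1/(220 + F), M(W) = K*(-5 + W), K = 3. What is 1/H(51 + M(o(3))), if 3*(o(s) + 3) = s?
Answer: 250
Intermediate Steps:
o(s) = -3 + s/3
M(W) = -15 + 3*W (M(W) = 3*(-5 + W) = -15 + 3*W)
1/H(51 + M(o(3))) = 1/(1/(220 + (51 + (-15 + 3*(-3 + (1/3)*3))))) = 1/(1/(220 + (51 + (-15 + 3*(-3 + 1))))) = 1/(1/(220 + (51 + (-15 + 3*(-2))))) = 1/(1/(220 + (51 + (-15 - 6)))) = 1/(1/(220 + (51 - 21))) = 1/(1/(220 + 30)) = 1/(1/250) = 250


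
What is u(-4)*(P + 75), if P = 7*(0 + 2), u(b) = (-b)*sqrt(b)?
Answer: 712*I ≈ 712.0*I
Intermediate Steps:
u(b) = -b**(3/2)
P = 14 (P = 7*2 = 14)
u(-4)*(P + 75) = (-(-4)**(3/2))*(14 + 75) = -(-8)*I*89 = (8*I)*89 = 712*I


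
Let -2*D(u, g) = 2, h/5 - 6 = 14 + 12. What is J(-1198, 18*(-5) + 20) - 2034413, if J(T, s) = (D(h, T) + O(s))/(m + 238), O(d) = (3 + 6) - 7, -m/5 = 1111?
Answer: -10816973922/5317 ≈ -2.0344e+6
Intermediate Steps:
h = 160 (h = 30 + 5*(14 + 12) = 30 + 5*26 = 30 + 130 = 160)
D(u, g) = -1 (D(u, g) = -1/2*2 = -1)
m = -5555 (m = -5*1111 = -5555)
O(d) = 2 (O(d) = 9 - 7 = 2)
J(T, s) = -1/5317 (J(T, s) = (-1 + 2)/(-5555 + 238) = 1/(-5317) = 1*(-1/5317) = -1/5317)
J(-1198, 18*(-5) + 20) - 2034413 = -1/5317 - 2034413 = -10816973922/5317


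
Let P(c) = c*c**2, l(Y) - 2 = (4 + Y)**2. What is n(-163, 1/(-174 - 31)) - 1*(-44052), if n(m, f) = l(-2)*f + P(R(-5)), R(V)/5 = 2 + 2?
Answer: 10670654/205 ≈ 52052.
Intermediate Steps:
R(V) = 20 (R(V) = 5*(2 + 2) = 5*4 = 20)
l(Y) = 2 + (4 + Y)**2
P(c) = c**3
n(m, f) = 8000 + 6*f (n(m, f) = (2 + (4 - 2)**2)*f + 20**3 = (2 + 2**2)*f + 8000 = (2 + 4)*f + 8000 = 6*f + 8000 = 8000 + 6*f)
n(-163, 1/(-174 - 31)) - 1*(-44052) = (8000 + 6/(-174 - 31)) - 1*(-44052) = (8000 + 6/(-205)) + 44052 = (8000 + 6*(-1/205)) + 44052 = (8000 - 6/205) + 44052 = 1639994/205 + 44052 = 10670654/205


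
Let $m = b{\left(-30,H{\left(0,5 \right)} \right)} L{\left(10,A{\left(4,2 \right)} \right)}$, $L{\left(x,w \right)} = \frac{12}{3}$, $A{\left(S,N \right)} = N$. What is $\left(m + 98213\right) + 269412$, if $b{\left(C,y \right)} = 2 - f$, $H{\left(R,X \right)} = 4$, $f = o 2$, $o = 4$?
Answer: $367601$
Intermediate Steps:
$f = 8$ ($f = 4 \cdot 2 = 8$)
$b{\left(C,y \right)} = -6$ ($b{\left(C,y \right)} = 2 - 8 = -6$)
$L{\left(x,w \right)} = 4$ ($L{\left(x,w \right)} = 12 \cdot \frac{1}{3} = 4$)
$m = -24$ ($m = \left(-6\right) 4 = -24$)
$\left(m + 98213\right) + 269412 = \left(-24 + 98213\right) + 269412 = 98189 + 269412 = 367601$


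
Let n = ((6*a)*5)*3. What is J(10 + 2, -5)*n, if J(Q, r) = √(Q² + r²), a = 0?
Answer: 0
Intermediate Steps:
n = 0 (n = ((6*0)*5)*3 = (0*5)*3 = 0*3 = 0)
J(10 + 2, -5)*n = √((10 + 2)² + (-5)²)*0 = √(12² + 25)*0 = √(144 + 25)*0 = √169*0 = 13*0 = 0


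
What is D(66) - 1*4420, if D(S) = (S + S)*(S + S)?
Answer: 13004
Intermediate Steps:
D(S) = 4*S**2 (D(S) = (2*S)*(2*S) = 4*S**2)
D(66) - 1*4420 = 4*66**2 - 1*4420 = 4*4356 - 4420 = 17424 - 4420 = 13004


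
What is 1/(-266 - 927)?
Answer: -1/1193 ≈ -0.00083822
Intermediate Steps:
1/(-266 - 927) = 1/(-1193) = -1/1193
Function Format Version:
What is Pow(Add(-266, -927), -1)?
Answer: Rational(-1, 1193) ≈ -0.00083822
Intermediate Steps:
Pow(Add(-266, -927), -1) = Pow(-1193, -1) = Rational(-1, 1193)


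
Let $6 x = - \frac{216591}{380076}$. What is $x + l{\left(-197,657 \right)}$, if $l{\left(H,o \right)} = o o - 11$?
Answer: $\frac{328110416779}{760152} \approx 4.3164 \cdot 10^{5}$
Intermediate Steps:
$x = - \frac{72197}{760152}$ ($x = \frac{\left(-216591\right) \frac{1}{380076}}{6} = \frac{1}{6} \left(- \frac{72197}{126692}\right) = - \frac{72197}{760152} \approx -0.094977$)
$l{\left(H,o \right)} = -11 + o^{2}$ ($l{\left(H,o \right)} = o^{2} - 11 = -11 + o^{2}$)
$x + l{\left(-197,657 \right)} = - \frac{72197}{760152} - \left(11 - 657^{2}\right) = - \frac{72197}{760152} + \left(-11 + 431649\right) = - \frac{72197}{760152} + 431638 = \frac{328110416779}{760152}$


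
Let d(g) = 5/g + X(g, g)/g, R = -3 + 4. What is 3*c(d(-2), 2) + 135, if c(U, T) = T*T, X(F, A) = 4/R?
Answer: 147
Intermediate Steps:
R = 1
X(F, A) = 4 (X(F, A) = 4/1 = 4*1 = 4)
d(g) = 9/g (d(g) = 5/g + 4/g = 9/g)
c(U, T) = T²
3*c(d(-2), 2) + 135 = 3*2² + 135 = 3*4 + 135 = 12 + 135 = 147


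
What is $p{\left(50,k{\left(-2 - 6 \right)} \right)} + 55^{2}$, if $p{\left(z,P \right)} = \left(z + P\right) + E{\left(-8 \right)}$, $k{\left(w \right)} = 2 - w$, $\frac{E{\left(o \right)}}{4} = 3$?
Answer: $3097$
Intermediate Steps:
$E{\left(o \right)} = 12$ ($E{\left(o \right)} = 4 \cdot 3 = 12$)
$p{\left(z,P \right)} = 12 + P + z$ ($p{\left(z,P \right)} = \left(z + P\right) + 12 = \left(P + z\right) + 12 = 12 + P + z$)
$p{\left(50,k{\left(-2 - 6 \right)} \right)} + 55^{2} = \left(12 + \left(2 - \left(-2 - 6\right)\right) + 50\right) + 55^{2} = \left(12 + \left(2 - \left(-2 - 6\right)\right) + 50\right) + 3025 = \left(12 + \left(2 - -8\right) + 50\right) + 3025 = \left(12 + \left(2 + 8\right) + 50\right) + 3025 = \left(12 + 10 + 50\right) + 3025 = 72 + 3025 = 3097$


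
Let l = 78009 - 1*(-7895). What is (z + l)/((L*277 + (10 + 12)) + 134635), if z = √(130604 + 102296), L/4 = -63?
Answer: 85904/64853 + 10*√2329/64853 ≈ 1.3320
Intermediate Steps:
L = -252 (L = 4*(-63) = -252)
l = 85904 (l = 78009 + 7895 = 85904)
z = 10*√2329 (z = √232900 = 10*√2329 ≈ 482.60)
(z + l)/((L*277 + (10 + 12)) + 134635) = (10*√2329 + 85904)/((-252*277 + (10 + 12)) + 134635) = (85904 + 10*√2329)/((-69804 + 22) + 134635) = (85904 + 10*√2329)/(-69782 + 134635) = (85904 + 10*√2329)/64853 = (85904 + 10*√2329)*(1/64853) = 85904/64853 + 10*√2329/64853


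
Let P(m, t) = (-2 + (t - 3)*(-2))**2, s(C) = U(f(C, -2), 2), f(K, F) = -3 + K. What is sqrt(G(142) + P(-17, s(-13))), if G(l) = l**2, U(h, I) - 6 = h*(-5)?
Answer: 2*sqrt(12097) ≈ 219.97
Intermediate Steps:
U(h, I) = 6 - 5*h (U(h, I) = 6 + h*(-5) = 6 - 5*h)
s(C) = 21 - 5*C (s(C) = 6 - 5*(-3 + C) = 6 + (15 - 5*C) = 21 - 5*C)
P(m, t) = (4 - 2*t)**2 (P(m, t) = (-2 + (-3 + t)*(-2))**2 = (-2 + (6 - 2*t))**2 = (4 - 2*t)**2)
sqrt(G(142) + P(-17, s(-13))) = sqrt(142**2 + 4*(-2 + (21 - 5*(-13)))**2) = sqrt(20164 + 4*(-2 + (21 + 65))**2) = sqrt(20164 + 4*(-2 + 86)**2) = sqrt(20164 + 4*84**2) = sqrt(20164 + 4*7056) = sqrt(20164 + 28224) = sqrt(48388) = 2*sqrt(12097)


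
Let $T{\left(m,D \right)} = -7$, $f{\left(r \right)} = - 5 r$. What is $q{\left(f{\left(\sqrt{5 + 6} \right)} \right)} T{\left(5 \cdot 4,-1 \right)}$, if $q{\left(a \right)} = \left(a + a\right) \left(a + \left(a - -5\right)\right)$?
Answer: $-7700 + 350 \sqrt{11} \approx -6539.2$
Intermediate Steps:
$q{\left(a \right)} = 2 a \left(5 + 2 a\right)$ ($q{\left(a \right)} = 2 a \left(a + \left(a + 5\right)\right) = 2 a \left(a + \left(5 + a\right)\right) = 2 a \left(5 + 2 a\right)$)
$q{\left(f{\left(\sqrt{5 + 6} \right)} \right)} T{\left(5 \cdot 4,-1 \right)} = 2 \left(- 5 \sqrt{5 + 6}\right) \left(5 + 2 \left(- 5 \sqrt{5 + 6}\right)\right) \left(-7\right) = 2 \left(- 5 \sqrt{11}\right) \left(5 + 2 \left(- 5 \sqrt{11}\right)\right) \left(-7\right) = 2 \left(- 5 \sqrt{11}\right) \left(5 - 10 \sqrt{11}\right) \left(-7\right) = - 10 \sqrt{11} \left(5 - 10 \sqrt{11}\right) \left(-7\right) = 70 \sqrt{11} \left(5 - 10 \sqrt{11}\right)$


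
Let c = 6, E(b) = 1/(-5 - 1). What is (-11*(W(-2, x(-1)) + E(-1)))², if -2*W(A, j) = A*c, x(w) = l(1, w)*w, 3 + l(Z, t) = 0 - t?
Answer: 148225/36 ≈ 4117.4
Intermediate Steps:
l(Z, t) = -3 - t (l(Z, t) = -3 + (0 - t) = -3 - t)
E(b) = -⅙ (E(b) = 1/(-6) = -⅙)
x(w) = w*(-3 - w) (x(w) = (-3 - w)*w = w*(-3 - w))
W(A, j) = -3*A (W(A, j) = -A*6/2 = -3*A)
(-11*(W(-2, x(-1)) + E(-1)))² = (-11*(-3*(-2) - ⅙))² = (-11*(6 - ⅙))² = (-11*35/6)² = (-385/6)² = 148225/36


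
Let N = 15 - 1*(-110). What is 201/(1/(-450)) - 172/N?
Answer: -11306422/125 ≈ -90451.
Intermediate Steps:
N = 125 (N = 15 + 110 = 125)
201/(1/(-450)) - 172/N = 201/(1/(-450)) - 172/125 = 201/(-1/450) - 172*1/125 = 201*(-450) - 172/125 = -90450 - 172/125 = -11306422/125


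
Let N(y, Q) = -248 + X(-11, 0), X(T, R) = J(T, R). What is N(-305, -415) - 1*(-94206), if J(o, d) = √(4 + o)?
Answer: 93958 + I*√7 ≈ 93958.0 + 2.6458*I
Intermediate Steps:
X(T, R) = √(4 + T)
N(y, Q) = -248 + I*√7 (N(y, Q) = -248 + √(4 - 11) = -248 + √(-7) = -248 + I*√7)
N(-305, -415) - 1*(-94206) = (-248 + I*√7) - 1*(-94206) = (-248 + I*√7) + 94206 = 93958 + I*√7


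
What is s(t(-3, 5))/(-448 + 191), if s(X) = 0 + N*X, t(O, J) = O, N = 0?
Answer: 0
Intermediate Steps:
s(X) = 0 (s(X) = 0 + 0*X = 0 + 0 = 0)
s(t(-3, 5))/(-448 + 191) = 0/(-448 + 191) = 0/(-257) = -1/257*0 = 0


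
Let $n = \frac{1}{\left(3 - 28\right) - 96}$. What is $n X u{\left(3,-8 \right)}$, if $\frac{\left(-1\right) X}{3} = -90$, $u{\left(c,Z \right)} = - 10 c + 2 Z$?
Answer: $\frac{12420}{121} \approx 102.64$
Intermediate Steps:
$X = 270$ ($X = \left(-3\right) \left(-90\right) = 270$)
$n = - \frac{1}{121}$ ($n = \frac{1}{\left(3 - 28\right) - 96} = \frac{1}{-25 - 96} = \frac{1}{-121} = - \frac{1}{121} \approx -0.0082645$)
$n X u{\left(3,-8 \right)} = \left(- \frac{1}{121}\right) 270 \left(\left(-10\right) 3 + 2 \left(-8\right)\right) = - \frac{270 \left(-30 - 16\right)}{121} = \left(- \frac{270}{121}\right) \left(-46\right) = \frac{12420}{121}$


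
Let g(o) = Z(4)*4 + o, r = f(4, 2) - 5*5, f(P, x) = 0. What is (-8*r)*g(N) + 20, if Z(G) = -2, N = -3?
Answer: -2180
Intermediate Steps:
r = -25 (r = 0 - 5*5 = 0 - 25 = -25)
g(o) = -8 + o (g(o) = -2*4 + o = -8 + o)
(-8*r)*g(N) + 20 = (-8*(-25))*(-8 - 3) + 20 = 200*(-11) + 20 = -2200 + 20 = -2180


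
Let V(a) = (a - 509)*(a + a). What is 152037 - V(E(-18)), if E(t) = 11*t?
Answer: -127935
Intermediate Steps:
V(a) = 2*a*(-509 + a) (V(a) = (-509 + a)*(2*a) = 2*a*(-509 + a))
152037 - V(E(-18)) = 152037 - 2*11*(-18)*(-509 + 11*(-18)) = 152037 - 2*(-198)*(-509 - 198) = 152037 - 2*(-198)*(-707) = 152037 - 1*279972 = 152037 - 279972 = -127935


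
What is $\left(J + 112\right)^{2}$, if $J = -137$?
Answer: $625$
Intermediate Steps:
$\left(J + 112\right)^{2} = \left(-137 + 112\right)^{2} = \left(-25\right)^{2} = 625$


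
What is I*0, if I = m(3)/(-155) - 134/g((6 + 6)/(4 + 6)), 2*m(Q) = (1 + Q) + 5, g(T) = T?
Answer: 0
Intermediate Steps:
m(Q) = 3 + Q/2 (m(Q) = ((1 + Q) + 5)/2 = (6 + Q)/2 = 3 + Q/2)
I = -103877/930 (I = (3 + (½)*3)/(-155) - 134*(4 + 6)/(6 + 6) = (3 + 3/2)*(-1/155) - 134/(12/10) = (9/2)*(-1/155) - 134/(12*(⅒)) = -9/310 - 134/6/5 = -9/310 - 134*⅚ = -9/310 - 335/3 = -103877/930 ≈ -111.70)
I*0 = -103877/930*0 = 0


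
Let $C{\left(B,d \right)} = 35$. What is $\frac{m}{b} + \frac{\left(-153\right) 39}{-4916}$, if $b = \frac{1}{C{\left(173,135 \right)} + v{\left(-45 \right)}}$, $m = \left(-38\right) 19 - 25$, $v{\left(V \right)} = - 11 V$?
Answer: $- \frac{1946287593}{4916} \approx -3.9591 \cdot 10^{5}$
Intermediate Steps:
$m = -747$ ($m = -722 - 25 = -747$)
$b = \frac{1}{530}$ ($b = \frac{1}{35 - -495} = \frac{1}{35 + 495} = \frac{1}{530} \approx 0.0018868$)
$\frac{m}{b} + \frac{\left(-153\right) 39}{-4916} = - 747 \frac{1}{\frac{1}{530}} + \frac{\left(-153\right) 39}{-4916} = \left(-747\right) 530 - - \frac{5967}{4916} = -395910 + \frac{5967}{4916} = - \frac{1946287593}{4916}$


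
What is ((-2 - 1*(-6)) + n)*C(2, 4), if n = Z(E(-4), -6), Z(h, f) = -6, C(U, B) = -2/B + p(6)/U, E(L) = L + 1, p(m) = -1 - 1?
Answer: 3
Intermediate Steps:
p(m) = -2
E(L) = 1 + L
C(U, B) = -2/B - 2/U
n = -6
((-2 - 1*(-6)) + n)*C(2, 4) = ((-2 - 1*(-6)) - 6)*(-2/4 - 2/2) = ((-2 + 6) - 6)*(-2*¼ - 2*½) = (4 - 6)*(-½ - 1) = -2*(-3/2) = 3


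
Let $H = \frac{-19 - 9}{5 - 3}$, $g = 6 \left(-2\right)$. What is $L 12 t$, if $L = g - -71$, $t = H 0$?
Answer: $0$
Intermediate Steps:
$g = -12$
$H = -14$ ($H = - \frac{28}{2} = \left(-28\right) \frac{1}{2} = -14$)
$t = 0$ ($t = \left(-14\right) 0 = 0$)
$L = 59$ ($L = -12 - -71 = -12 + 71 = 59$)
$L 12 t = 59 \cdot 12 \cdot 0 = 708 \cdot 0 = 0$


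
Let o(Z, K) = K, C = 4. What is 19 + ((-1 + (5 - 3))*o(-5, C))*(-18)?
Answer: -53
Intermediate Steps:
19 + ((-1 + (5 - 3))*o(-5, C))*(-18) = 19 + ((-1 + (5 - 3))*4)*(-18) = 19 + ((-1 + 2)*4)*(-18) = 19 + (1*4)*(-18) = 19 + 4*(-18) = 19 - 72 = -53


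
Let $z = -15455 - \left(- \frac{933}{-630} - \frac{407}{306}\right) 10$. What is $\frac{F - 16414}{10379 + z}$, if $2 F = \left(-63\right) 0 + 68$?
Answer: $\frac{4385745}{1359503} \approx 3.226$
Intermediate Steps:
$F = 34$ ($F = \frac{\left(-63\right) 0 + 68}{2} = \frac{0 + 68}{2} = \frac{1}{2} \cdot 68 = 34$)
$z = - \frac{16553921}{1071}$ ($z = -15455 - \left(\left(-933\right) \left(- \frac{1}{630}\right) - \frac{407}{306}\right) 10 = -15455 - \left(\frac{311}{210} - \frac{407}{306}\right) 10 = -15455 - \frac{808}{5355} \cdot 10 = -15455 - \frac{1616}{1071} = - \frac{16553921}{1071} \approx -15457.0$)
$\frac{F - 16414}{10379 + z} = \frac{34 - 16414}{10379 - \frac{16553921}{1071}} = - \frac{16380}{- \frac{5438012}{1071}} = \left(-16380\right) \left(- \frac{1071}{5438012}\right) = \frac{4385745}{1359503}$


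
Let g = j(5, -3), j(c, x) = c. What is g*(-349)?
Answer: -1745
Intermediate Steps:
g = 5
g*(-349) = 5*(-349) = -1745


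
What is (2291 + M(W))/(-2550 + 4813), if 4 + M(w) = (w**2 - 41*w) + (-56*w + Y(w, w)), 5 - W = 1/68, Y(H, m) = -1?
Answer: 8449341/10464112 ≈ 0.80746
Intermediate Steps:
W = 339/68 (W = 5 - 1/68 = 339/68 ≈ 4.9853)
M(w) = -5 + w**2 - 97*w (M(w) = -4 + ((w**2 - 41*w) + (-56*w - 1)) = -4 + ((w**2 - 41*w) + (-1 - 56*w)) = -4 + (-1 + w**2 - 97*w) = -5 + w**2 - 97*w)
(2291 + M(W))/(-2550 + 4813) = (2291 + (-5 + (339/68)**2 - 97*339/68))/(-2550 + 4813) = (2291 + (-5 + 114921/4624 - 32883/68))/2263 = (2291 - 2144243/4624)*(1/2263) = (8449341/4624)*(1/2263) = 8449341/10464112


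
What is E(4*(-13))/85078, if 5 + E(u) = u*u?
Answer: 2699/85078 ≈ 0.031724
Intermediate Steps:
E(u) = -5 + u² (E(u) = -5 + u*u = -5 + u²)
E(4*(-13))/85078 = (-5 + (4*(-13))²)/85078 = (-5 + (-52)²)*(1/85078) = (-5 + 2704)*(1/85078) = 2699*(1/85078) = 2699/85078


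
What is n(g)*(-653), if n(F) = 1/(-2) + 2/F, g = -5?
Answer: 5877/10 ≈ 587.70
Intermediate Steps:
n(F) = -½ + 2/F (n(F) = 1*(-½) + 2/F = -½ + 2/F)
n(g)*(-653) = ((½)*(4 - 1*(-5))/(-5))*(-653) = ((½)*(-⅕)*(4 + 5))*(-653) = ((½)*(-⅕)*9)*(-653) = -9/10*(-653) = 5877/10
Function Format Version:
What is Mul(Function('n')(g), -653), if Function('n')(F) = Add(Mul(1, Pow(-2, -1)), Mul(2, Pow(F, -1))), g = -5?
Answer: Rational(5877, 10) ≈ 587.70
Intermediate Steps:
Function('n')(F) = Add(Rational(-1, 2), Mul(2, Pow(F, -1))) (Function('n')(F) = Add(Mul(1, Rational(-1, 2)), Mul(2, Pow(F, -1))) = Add(Rational(-1, 2), Mul(2, Pow(F, -1))))
Mul(Function('n')(g), -653) = Mul(Mul(Rational(1, 2), Pow(-5, -1), Add(4, Mul(-1, -5))), -653) = Mul(Mul(Rational(1, 2), Rational(-1, 5), Add(4, 5)), -653) = Mul(Mul(Rational(1, 2), Rational(-1, 5), 9), -653) = Mul(Rational(-9, 10), -653) = Rational(5877, 10)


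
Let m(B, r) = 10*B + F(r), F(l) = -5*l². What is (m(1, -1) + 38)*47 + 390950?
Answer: 392971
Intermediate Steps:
m(B, r) = -5*r² + 10*B (m(B, r) = 10*B - 5*r² = -5*r² + 10*B)
(m(1, -1) + 38)*47 + 390950 = ((-5*(-1)² + 10*1) + 38)*47 + 390950 = ((-5*1 + 10) + 38)*47 + 390950 = ((-5 + 10) + 38)*47 + 390950 = (5 + 38)*47 + 390950 = 43*47 + 390950 = 2021 + 390950 = 392971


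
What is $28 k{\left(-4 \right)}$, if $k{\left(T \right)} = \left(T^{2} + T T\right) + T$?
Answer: $784$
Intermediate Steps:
$k{\left(T \right)} = T + 2 T^{2}$ ($k{\left(T \right)} = \left(T^{2} + T^{2}\right) + T = 2 T^{2} + T = T + 2 T^{2}$)
$28 k{\left(-4 \right)} = 28 \left(- 4 \left(1 + 2 \left(-4\right)\right)\right) = 28 \left(- 4 \left(1 - 8\right)\right) = 28 \left(\left(-4\right) \left(-7\right)\right) = 28 \cdot 28 = 784$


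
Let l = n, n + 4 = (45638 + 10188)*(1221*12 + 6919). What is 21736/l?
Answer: 10868/602111321 ≈ 1.8050e-5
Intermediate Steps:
n = 1204222642 (n = -4 + (45638 + 10188)*(1221*12 + 6919) = -4 + 55826*(14652 + 6919) = -4 + 55826*21571 = -4 + 1204222646 = 1204222642)
l = 1204222642
21736/l = 21736/1204222642 = 21736*(1/1204222642) = 10868/602111321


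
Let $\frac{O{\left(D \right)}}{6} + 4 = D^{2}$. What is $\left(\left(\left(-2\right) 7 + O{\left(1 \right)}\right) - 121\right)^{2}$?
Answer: $23409$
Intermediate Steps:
$O{\left(D \right)} = -24 + 6 D^{2}$
$\left(\left(\left(-2\right) 7 + O{\left(1 \right)}\right) - 121\right)^{2} = \left(\left(\left(-2\right) 7 - \left(24 - 6 \cdot 1^{2}\right)\right) - 121\right)^{2} = \left(\left(-14 + \left(-24 + 6 \cdot 1\right)\right) - 121\right)^{2} = \left(\left(-14 + \left(-24 + 6\right)\right) - 121\right)^{2} = \left(\left(-14 - 18\right) - 121\right)^{2} = \left(-32 - 121\right)^{2} = \left(-153\right)^{2} = 23409$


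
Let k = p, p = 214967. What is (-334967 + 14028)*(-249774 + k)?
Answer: 11170923773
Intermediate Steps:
k = 214967
(-334967 + 14028)*(-249774 + k) = (-334967 + 14028)*(-249774 + 214967) = -320939*(-34807) = 11170923773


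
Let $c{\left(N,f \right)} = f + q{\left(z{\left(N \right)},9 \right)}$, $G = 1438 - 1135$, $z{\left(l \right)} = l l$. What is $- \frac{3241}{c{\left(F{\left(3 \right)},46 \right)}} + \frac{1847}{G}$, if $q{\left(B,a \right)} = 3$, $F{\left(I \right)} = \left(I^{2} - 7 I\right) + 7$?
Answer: $- \frac{127360}{2121} \approx -60.047$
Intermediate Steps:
$z{\left(l \right)} = l^{2}$
$F{\left(I \right)} = 7 + I^{2} - 7 I$
$G = 303$ ($G = 1438 - 1135 = 303$)
$c{\left(N,f \right)} = 3 + f$ ($c{\left(N,f \right)} = f + 3 = 3 + f$)
$- \frac{3241}{c{\left(F{\left(3 \right)},46 \right)}} + \frac{1847}{G} = - \frac{3241}{3 + 46} + \frac{1847}{303} = - \frac{3241}{49} + 1847 \cdot \frac{1}{303} = \left(-3241\right) \frac{1}{49} + \frac{1847}{303} = - \frac{463}{7} + \frac{1847}{303} = - \frac{127360}{2121}$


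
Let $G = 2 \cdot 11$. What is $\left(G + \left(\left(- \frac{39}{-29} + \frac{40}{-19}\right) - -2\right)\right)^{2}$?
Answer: $\frac{163968025}{303601} \approx 540.08$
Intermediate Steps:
$G = 22$
$\left(G + \left(\left(- \frac{39}{-29} + \frac{40}{-19}\right) - -2\right)\right)^{2} = \left(22 + \left(\left(- \frac{39}{-29} + \frac{40}{-19}\right) - -2\right)\right)^{2} = \left(22 + \left(\left(\left(-39\right) \left(- \frac{1}{29}\right) + 40 \left(- \frac{1}{19}\right)\right) + 2\right)\right)^{2} = \left(22 + \left(\left(\frac{39}{29} - \frac{40}{19}\right) + 2\right)\right)^{2} = \left(22 + \left(- \frac{419}{551} + 2\right)\right)^{2} = \left(22 + \frac{683}{551}\right)^{2} = \left(\frac{12805}{551}\right)^{2} = \frac{163968025}{303601}$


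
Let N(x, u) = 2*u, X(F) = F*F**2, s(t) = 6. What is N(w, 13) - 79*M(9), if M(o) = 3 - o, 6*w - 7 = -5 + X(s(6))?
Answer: 500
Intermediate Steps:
X(F) = F**3
w = 109/3 (w = 7/6 + (-5 + 6**3)/6 = 7/6 + (-5 + 216)/6 = 7/6 + (1/6)*211 = 7/6 + 211/6 = 109/3 ≈ 36.333)
N(w, 13) - 79*M(9) = 2*13 - 79*(3 - 1*9) = 26 - 79*(3 - 9) = 26 - 79*(-6) = 26 + 474 = 500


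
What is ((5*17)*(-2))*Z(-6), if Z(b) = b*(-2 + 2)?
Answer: 0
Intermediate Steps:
Z(b) = 0 (Z(b) = b*0 = 0)
((5*17)*(-2))*Z(-6) = ((5*17)*(-2))*0 = (85*(-2))*0 = -170*0 = 0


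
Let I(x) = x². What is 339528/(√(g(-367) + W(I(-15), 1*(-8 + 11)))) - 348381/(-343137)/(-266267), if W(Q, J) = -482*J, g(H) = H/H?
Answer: -5049/1324145791 - 339528*I*√5/85 ≈ -3.813e-6 - 8931.9*I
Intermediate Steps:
g(H) = 1
339528/(√(g(-367) + W(I(-15), 1*(-8 + 11)))) - 348381/(-343137)/(-266267) = 339528/(√(1 - 482*(-8 + 11))) - 348381/(-343137)/(-266267) = 339528/(√(1 - 482*3)) - 348381*(-1/343137)*(-1/266267) = 339528/(√(1 - 482*3)) + (5049/4973)*(-1/266267) = 339528/(√(1 - 1446)) - 5049/1324145791 = 339528/(√(-1445)) - 5049/1324145791 = 339528/((17*I*√5)) - 5049/1324145791 = 339528*(-I*√5/85) - 5049/1324145791 = -339528*I*√5/85 - 5049/1324145791 = -5049/1324145791 - 339528*I*√5/85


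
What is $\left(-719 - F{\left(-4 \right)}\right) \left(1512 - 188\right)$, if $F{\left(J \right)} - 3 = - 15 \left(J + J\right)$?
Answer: $-1114808$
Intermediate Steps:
$F{\left(J \right)} = 3 - 30 J$ ($F{\left(J \right)} = 3 - 15 \left(J + J\right) = 3 - 15 \cdot 2 J = 3 - 30 J$)
$\left(-719 - F{\left(-4 \right)}\right) \left(1512 - 188\right) = \left(-719 - \left(3 - -120\right)\right) \left(1512 - 188\right) = \left(-719 - \left(3 + 120\right)\right) 1324 = \left(-719 - 123\right) 1324 = \left(-842\right) 1324 = -1114808$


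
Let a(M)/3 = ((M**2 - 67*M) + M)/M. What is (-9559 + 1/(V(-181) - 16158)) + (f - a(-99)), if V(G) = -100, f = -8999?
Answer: -293668255/16258 ≈ -18063.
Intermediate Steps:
a(M) = 3*(M**2 - 66*M)/M (a(M) = 3*(((M**2 - 67*M) + M)/M) = 3*((M**2 - 66*M)/M) = 3*(M**2 - 66*M)/M)
(-9559 + 1/(V(-181) - 16158)) + (f - a(-99)) = (-9559 + 1/(-100 - 16158)) + (-8999 - (-198 + 3*(-99))) = (-9559 + 1/(-16258)) + (-8999 - (-198 - 297)) = (-9559 - 1/16258) + (-8999 - 1*(-495)) = -155410223/16258 + (-8999 + 495) = -155410223/16258 - 8504 = -293668255/16258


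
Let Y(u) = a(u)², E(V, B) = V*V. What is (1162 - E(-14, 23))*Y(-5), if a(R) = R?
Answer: 24150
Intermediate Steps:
E(V, B) = V²
Y(u) = u²
(1162 - E(-14, 23))*Y(-5) = (1162 - 1*(-14)²)*(-5)² = (1162 - 1*196)*25 = (1162 - 196)*25 = 966*25 = 24150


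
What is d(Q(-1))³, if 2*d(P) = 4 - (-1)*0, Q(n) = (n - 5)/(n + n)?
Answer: 8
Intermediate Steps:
Q(n) = (-5 + n)/(2*n) (Q(n) = (-5 + n)/((2*n)) = (-5 + n)*(1/(2*n)) = (-5 + n)/(2*n))
d(P) = 2 (d(P) = (4 - (-1)*0)/2 = (4 - 1*0)/2 = (4 + 0)/2 = (½)*4 = 2)
d(Q(-1))³ = 2³ = 8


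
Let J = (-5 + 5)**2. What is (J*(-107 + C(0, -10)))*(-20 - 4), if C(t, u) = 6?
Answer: 0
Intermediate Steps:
J = 0 (J = 0**2 = 0)
(J*(-107 + C(0, -10)))*(-20 - 4) = (0*(-107 + 6))*(-20 - 4) = (0*(-101))*(-24) = 0*(-24) = 0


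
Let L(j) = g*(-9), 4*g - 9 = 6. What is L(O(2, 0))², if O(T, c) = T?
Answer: 18225/16 ≈ 1139.1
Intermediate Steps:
g = 15/4 (g = 9/4 + (¼)*6 = 9/4 + 3/2 = 15/4 ≈ 3.7500)
L(j) = -135/4 (L(j) = (15/4)*(-9) = -135/4)
L(O(2, 0))² = (-135/4)² = 18225/16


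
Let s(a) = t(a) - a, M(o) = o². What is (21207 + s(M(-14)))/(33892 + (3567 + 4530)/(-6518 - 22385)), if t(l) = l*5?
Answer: 635605873/979572379 ≈ 0.64886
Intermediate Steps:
t(l) = 5*l
s(a) = 4*a (s(a) = 5*a - a = 4*a)
(21207 + s(M(-14)))/(33892 + (3567 + 4530)/(-6518 - 22385)) = (21207 + 4*(-14)²)/(33892 + (3567 + 4530)/(-6518 - 22385)) = (21207 + 4*196)/(33892 + 8097/(-28903)) = (21207 + 784)/(33892 + 8097*(-1/28903)) = 21991/(33892 - 8097/28903) = 21991/(979572379/28903) = 21991*(28903/979572379) = 635605873/979572379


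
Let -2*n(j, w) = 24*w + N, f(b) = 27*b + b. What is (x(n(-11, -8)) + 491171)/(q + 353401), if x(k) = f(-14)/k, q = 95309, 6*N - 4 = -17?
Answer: 572209511/522747150 ≈ 1.0946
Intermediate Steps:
N = -13/6 (N = ⅔ + (⅙)*(-17) = ⅔ - 17/6 = -13/6 ≈ -2.1667)
f(b) = 28*b
n(j, w) = 13/12 - 12*w (n(j, w) = -(24*w - 13/6)/2 = -(-13/6 + 24*w)/2 = 13/12 - 12*w)
x(k) = -392/k (x(k) = (28*(-14))/k = -392/k)
(x(n(-11, -8)) + 491171)/(q + 353401) = (-392/(13/12 - 12*(-8)) + 491171)/(95309 + 353401) = (-392/(13/12 + 96) + 491171)/448710 = (-392/1165/12 + 491171)*(1/448710) = (-392*12/1165 + 491171)*(1/448710) = (-4704/1165 + 491171)*(1/448710) = (572209511/1165)*(1/448710) = 572209511/522747150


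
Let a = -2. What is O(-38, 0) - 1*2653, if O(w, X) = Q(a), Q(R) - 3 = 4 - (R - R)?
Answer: -2646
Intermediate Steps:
Q(R) = 7 (Q(R) = 3 + (4 - (R - R)) = 3 + (4 - 1*0) = 3 + (4 + 0) = 3 + 4 = 7)
O(w, X) = 7
O(-38, 0) - 1*2653 = 7 - 1*2653 = 7 - 2653 = -2646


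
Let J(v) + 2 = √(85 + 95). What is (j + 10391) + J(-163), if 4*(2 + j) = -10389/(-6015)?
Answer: 83307203/8020 + 6*√5 ≈ 10401.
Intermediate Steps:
j = -12577/8020 (j = -2 + (-10389/(-6015))/4 = -2 + (-10389*(-1/6015))/4 = -2 + (¼)*(3463/2005) = -2 + 3463/8020 = -12577/8020 ≈ -1.5682)
J(v) = -2 + 6*√5 (J(v) = -2 + √(85 + 95) = -2 + √180 = -2 + 6*√5)
(j + 10391) + J(-163) = (-12577/8020 + 10391) + (-2 + 6*√5) = 83323243/8020 + (-2 + 6*√5) = 83307203/8020 + 6*√5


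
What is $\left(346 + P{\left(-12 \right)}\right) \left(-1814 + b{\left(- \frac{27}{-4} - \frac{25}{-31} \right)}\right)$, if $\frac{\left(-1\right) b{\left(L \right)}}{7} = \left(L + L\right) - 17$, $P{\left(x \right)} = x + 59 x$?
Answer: $\frac{20878363}{31} \approx 6.735 \cdot 10^{5}$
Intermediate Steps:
$P{\left(x \right)} = 60 x$
$b{\left(L \right)} = 119 - 14 L$ ($b{\left(L \right)} = - 7 \left(\left(L + L\right) - 17\right) = - 7 \left(2 L - 17\right) = - 7 \left(-17 + 2 L\right) = 119 - 14 L$)
$\left(346 + P{\left(-12 \right)}\right) \left(-1814 + b{\left(- \frac{27}{-4} - \frac{25}{-31} \right)}\right) = \left(346 + 60 \left(-12\right)\right) \left(-1814 + \left(119 - 14 \left(- \frac{27}{-4} - \frac{25}{-31}\right)\right)\right) = \left(346 - 720\right) \left(-1814 + \left(119 - 14 \left(\left(-27\right) \left(- \frac{1}{4}\right) - - \frac{25}{31}\right)\right)\right) = - 374 \left(-1814 + \left(119 - 14 \left(\frac{27}{4} + \frac{25}{31}\right)\right)\right) = - 374 \left(-1814 + \left(119 - \frac{6559}{62}\right)\right) = - 374 \left(-1814 + \frac{819}{62}\right) = \left(-374\right) \left(- \frac{111649}{62}\right) = \frac{20878363}{31}$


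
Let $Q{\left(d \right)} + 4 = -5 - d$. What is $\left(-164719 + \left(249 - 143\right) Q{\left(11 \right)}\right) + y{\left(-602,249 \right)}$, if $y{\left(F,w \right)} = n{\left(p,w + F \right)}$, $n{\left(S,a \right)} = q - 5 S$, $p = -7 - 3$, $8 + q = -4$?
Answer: $-166801$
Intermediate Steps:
$q = -12$ ($q = -8 - 4 = -12$)
$Q{\left(d \right)} = -9 - d$ ($Q{\left(d \right)} = -4 - \left(5 + d\right) = -9 - d$)
$p = -10$
$n{\left(S,a \right)} = -12 - 5 S$
$y{\left(F,w \right)} = 38$ ($y{\left(F,w \right)} = -12 - -50 = -12 + 50 = 38$)
$\left(-164719 + \left(249 - 143\right) Q{\left(11 \right)}\right) + y{\left(-602,249 \right)} = \left(-164719 + \left(249 - 143\right) \left(-9 - 11\right)\right) + 38 = \left(-164719 + 106 \left(-9 - 11\right)\right) + 38 = \left(-164719 + 106 \left(-20\right)\right) + 38 = \left(-164719 - 2120\right) + 38 = -166839 + 38 = -166801$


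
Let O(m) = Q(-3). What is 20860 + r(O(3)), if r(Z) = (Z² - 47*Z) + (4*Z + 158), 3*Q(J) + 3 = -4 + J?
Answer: 190552/9 ≈ 21172.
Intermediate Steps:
Q(J) = -7/3 + J/3 (Q(J) = -1 + (-4 + J)/3 = -1 + (-4/3 + J/3) = -7/3 + J/3)
O(m) = -10/3 (O(m) = -7/3 + (⅓)*(-3) = -7/3 - 1 = -10/3)
r(Z) = 158 + Z² - 43*Z (r(Z) = (Z² - 47*Z) + (158 + 4*Z) = 158 + Z² - 43*Z)
20860 + r(O(3)) = 20860 + (158 + (-10/3)² - 43*(-10/3)) = 20860 + (158 + 100/9 + 430/3) = 20860 + 2812/9 = 190552/9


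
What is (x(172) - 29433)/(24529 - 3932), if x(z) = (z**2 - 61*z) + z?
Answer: -10169/20597 ≈ -0.49371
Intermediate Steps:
x(z) = z**2 - 60*z
(x(172) - 29433)/(24529 - 3932) = (172*(-60 + 172) - 29433)/(24529 - 3932) = (172*112 - 29433)/20597 = (19264 - 29433)*(1/20597) = -10169*1/20597 = -10169/20597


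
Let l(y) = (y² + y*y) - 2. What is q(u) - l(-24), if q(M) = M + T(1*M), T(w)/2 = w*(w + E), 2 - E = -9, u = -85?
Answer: 11345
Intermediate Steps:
E = 11 (E = 2 - 1*(-9) = 2 + 9 = 11)
l(y) = -2 + 2*y² (l(y) = (y² + y²) - 2 = 2*y² - 2 = -2 + 2*y²)
T(w) = 2*w*(11 + w) (T(w) = 2*(w*(w + 11)) = 2*(w*(11 + w)) = 2*w*(11 + w))
q(M) = M + 2*M*(11 + M) (q(M) = M + 2*(1*M)*(11 + 1*M) = M + 2*M*(11 + M))
q(u) - l(-24) = -85*(23 + 2*(-85)) - (-2 + 2*(-24)²) = -85*(23 - 170) - (-2 + 2*576) = -85*(-147) - (-2 + 1152) = 12495 - 1*1150 = 12495 - 1150 = 11345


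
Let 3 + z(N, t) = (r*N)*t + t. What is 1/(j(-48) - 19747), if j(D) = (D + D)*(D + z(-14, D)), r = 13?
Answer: -1/848899 ≈ -1.1780e-6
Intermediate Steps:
z(N, t) = -3 + t + 13*N*t (z(N, t) = -3 + ((13*N)*t + t) = -3 + (13*N*t + t) = -3 + (t + 13*N*t) = -3 + t + 13*N*t)
j(D) = 2*D*(-3 - 180*D) (j(D) = (D + D)*(D + (-3 + D + 13*(-14)*D)) = (2*D)*(D + (-3 + D - 182*D)) = (2*D)*(D + (-3 - 181*D)) = (2*D)*(-3 - 180*D) = 2*D*(-3 - 180*D))
1/(j(-48) - 19747) = 1/(-6*(-48)*(1 + 60*(-48)) - 19747) = 1/(-6*(-48)*(1 - 2880) - 19747) = 1/(-6*(-48)*(-2879) - 19747) = 1/(-829152 - 19747) = 1/(-848899) = -1/848899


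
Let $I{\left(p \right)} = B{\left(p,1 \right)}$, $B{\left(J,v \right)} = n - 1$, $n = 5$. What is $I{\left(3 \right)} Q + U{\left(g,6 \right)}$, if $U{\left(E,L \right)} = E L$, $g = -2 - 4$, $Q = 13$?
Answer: $16$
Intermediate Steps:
$B{\left(J,v \right)} = 4$ ($B{\left(J,v \right)} = 5 - 1 = 4$)
$I{\left(p \right)} = 4$
$g = -6$
$I{\left(3 \right)} Q + U{\left(g,6 \right)} = 4 \cdot 13 - 36 = 52 - 36 = 16$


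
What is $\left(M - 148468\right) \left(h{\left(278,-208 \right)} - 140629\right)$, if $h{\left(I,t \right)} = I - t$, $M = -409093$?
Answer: $78138271223$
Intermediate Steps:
$\left(M - 148468\right) \left(h{\left(278,-208 \right)} - 140629\right) = \left(-409093 - 148468\right) \left(\left(278 - -208\right) - 140629\right) = - 557561 \left(\left(278 + 208\right) - 140629\right) = - 557561 \left(486 - 140629\right) = \left(-557561\right) \left(-140143\right) = 78138271223$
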